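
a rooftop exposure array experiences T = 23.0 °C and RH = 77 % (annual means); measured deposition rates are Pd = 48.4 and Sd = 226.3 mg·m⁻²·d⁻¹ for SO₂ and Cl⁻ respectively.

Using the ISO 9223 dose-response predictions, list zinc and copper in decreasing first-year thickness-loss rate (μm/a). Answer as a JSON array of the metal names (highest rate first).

zinc: T>10 °C ⇒ hinge -0.071·(23.0−10) = -0.9230
  SO₂ term: 0.0129·48.4^0.44·exp(0.046·77-0.9230) = 0.9758
  Cl⁻ term: 0.0175·226.3^0.57·exp(0.008·77+0.085·23.0) = 5.032
  sum: 0.9758 + 5.032 → r_corr = 6.008 μm/a
copper: temperature factor f = -0.080·(13.0) = -1.0400
  SO₂ term: 0.0053·48.4^0.26·exp(0.059·77-1.0400) = 0.4827
  Cl⁻ term: 0.01025·226.3^0.27·exp(0.036·77+0.049·23.0) = 2.187
  sum: 0.4827 + 2.187 → r_corr = 2.669 μm/a
Ordering by μm/a: zinc (6.01) > copper (2.67)

["zinc", "copper"]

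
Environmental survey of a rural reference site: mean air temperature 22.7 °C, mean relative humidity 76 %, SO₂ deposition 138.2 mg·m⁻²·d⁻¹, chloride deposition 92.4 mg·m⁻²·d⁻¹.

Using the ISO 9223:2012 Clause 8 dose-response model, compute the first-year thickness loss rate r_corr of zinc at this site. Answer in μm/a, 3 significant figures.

zinc: T>10 °C ⇒ hinge -0.071·(22.7−10) = -0.9017
  SO₂ term: 0.0129·138.2^0.44·exp(0.046·76-0.9017) = 1.51
  Cl⁻ term: 0.0175·92.4^0.57·exp(0.008·76+0.085·22.7) = 2.921
  sum: 1.51 + 2.921 → r_corr = 4.431 μm/a

r_corr = 4.43 μm/a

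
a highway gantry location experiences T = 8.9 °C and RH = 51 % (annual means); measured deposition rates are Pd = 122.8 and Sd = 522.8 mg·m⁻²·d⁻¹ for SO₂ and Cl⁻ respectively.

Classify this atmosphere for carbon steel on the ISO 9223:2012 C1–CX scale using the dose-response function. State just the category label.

carbon steel: f(T) = +0.150·(T−10) [T≤10 °C] = -0.1650
  SO₂ term: 1.77·122.8^0.52·exp(0.02·51-0.1650) = 50.78
  Cl⁻ term: 0.102·522.8^0.62·exp(0.033·51+0.04·8.9) = 37.97
  sum: 50.78 + 37.97 → r_corr = 88.75 μm/a
Category bounds: 80…200 μm/a bracket r_corr ⇒ C5

C5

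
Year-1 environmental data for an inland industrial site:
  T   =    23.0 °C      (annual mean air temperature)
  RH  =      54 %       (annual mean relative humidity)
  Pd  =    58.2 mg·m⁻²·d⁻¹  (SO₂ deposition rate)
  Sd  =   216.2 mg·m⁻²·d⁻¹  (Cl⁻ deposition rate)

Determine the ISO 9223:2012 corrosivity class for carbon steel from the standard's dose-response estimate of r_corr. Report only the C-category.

carbon steel: f(T) = -0.054·(T−10) [T>10 °C] = -0.7020
  SO₂ term: 1.77·58.2^0.52·exp(0.02·54-0.7020) = 21.37
  Sd branch = 0.102·Sd^0.62·e^(0.033·RH+0.04·T) = 42.63 μm/a
  sum: 21.37 + 42.63 → r_corr = 64 μm/a
ISO 9223 Table 2 (carbon steel): 50 < 64 ≤ 80 μm/a ⇒ C4

C4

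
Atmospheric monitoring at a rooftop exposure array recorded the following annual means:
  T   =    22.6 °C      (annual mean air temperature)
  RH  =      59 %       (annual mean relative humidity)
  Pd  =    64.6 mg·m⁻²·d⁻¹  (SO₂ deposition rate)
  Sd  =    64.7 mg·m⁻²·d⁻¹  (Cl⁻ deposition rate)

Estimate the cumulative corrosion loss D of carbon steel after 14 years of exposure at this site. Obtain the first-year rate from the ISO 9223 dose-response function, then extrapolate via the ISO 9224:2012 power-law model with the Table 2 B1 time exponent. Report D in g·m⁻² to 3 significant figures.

D(14) = 1.53e+03 g·m⁻²

carbon steel: f(T) = -0.054·(T−10) [T>10 °C] = -0.6804
  SO₂ term: 1.77·64.6^0.52·exp(0.02·59-0.6804) = 25.48
  Cl⁻ term: 0.102·64.7^0.62·exp(0.033·59+0.04·22.6) = 23.42
  r_corr = 25.48 + 23.42 = 48.9 μm/a
Power-law: D(14) = r_corr · 14^0.523
  D(14) = 48.9 × 14^0.523 = 48.9 × 3.976 = 194.4 μm
  Mass loss = 194.4 μm × 7.85 g/cm³ = 1526 g·m⁻²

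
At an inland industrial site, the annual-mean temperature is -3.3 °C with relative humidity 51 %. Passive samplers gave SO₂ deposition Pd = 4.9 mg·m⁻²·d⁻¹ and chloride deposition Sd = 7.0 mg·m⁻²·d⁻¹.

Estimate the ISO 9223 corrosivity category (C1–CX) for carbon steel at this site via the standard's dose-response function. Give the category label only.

carbon steel: T≤10 °C ⇒ hinge +0.150·(-3.3−10) = -1.9950
  sulphur-dioxide contribution → 1.526 μm/a
  chloride contribution → 1.608 μm/a
  total first-year rate 3.133 μm/a
ISO 9223 Table 2 (carbon steel): 1.3 < 3.13 ≤ 25 μm/a ⇒ C2

C2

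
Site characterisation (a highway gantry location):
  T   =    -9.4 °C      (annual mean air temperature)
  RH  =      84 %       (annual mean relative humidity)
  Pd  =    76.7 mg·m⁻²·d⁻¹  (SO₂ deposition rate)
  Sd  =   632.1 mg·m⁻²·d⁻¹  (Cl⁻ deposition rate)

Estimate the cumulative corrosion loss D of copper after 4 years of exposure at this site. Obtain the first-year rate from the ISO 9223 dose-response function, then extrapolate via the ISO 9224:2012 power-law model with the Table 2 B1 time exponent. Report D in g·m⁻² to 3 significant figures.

copper: temperature factor f = +0.126·(-19.4) = -2.4444
  sulphur-dioxide contribution → 0.2019 μm/a
  chloride contribution → 0.7589 μm/a
  total first-year rate 0.9608 μm/a
Long-term exponent b (ISO 9224 Table 2, B1) = 0.667
  D(4) = 0.9608 × 4^0.667 = 0.9608 × 2.521 = 2.422 μm
  Mass loss = 2.422 μm × 8.96 g/cm³ = 21.7 g·m⁻²

D(4) = 21.7 g·m⁻²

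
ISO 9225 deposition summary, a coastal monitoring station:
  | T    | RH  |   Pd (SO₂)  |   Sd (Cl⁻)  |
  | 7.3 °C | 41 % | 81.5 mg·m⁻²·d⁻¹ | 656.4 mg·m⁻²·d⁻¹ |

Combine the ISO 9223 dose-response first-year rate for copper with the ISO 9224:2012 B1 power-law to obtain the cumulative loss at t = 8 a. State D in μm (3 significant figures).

copper: T≤10 °C ⇒ hinge +0.126·(7.3−10) = -0.3402
  SO₂ term: 0.0053·81.5^0.26·exp(0.059·41-0.3402) = 0.133
  Sd branch = 0.01025·Sd^0.27·e^(0.036·RH+0.049·T) = 0.3696 μm/a
  r_corr = 0.133 + 0.3696 = 0.5026 μm/a
Long-term exponent b (ISO 9224 Table 2, B1) = 0.667
  D(8) = 0.5026 × 8^0.667 = 0.5026 × 4.003 = 2.012 μm

D(8) = 2.01 μm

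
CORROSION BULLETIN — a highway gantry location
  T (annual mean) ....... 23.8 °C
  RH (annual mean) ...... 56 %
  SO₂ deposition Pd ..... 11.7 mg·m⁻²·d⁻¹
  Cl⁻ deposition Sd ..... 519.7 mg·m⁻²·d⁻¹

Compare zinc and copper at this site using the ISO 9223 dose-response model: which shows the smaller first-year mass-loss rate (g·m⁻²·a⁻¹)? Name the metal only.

zinc: f(T) = -0.071·(T−10) [T>10 °C] = -0.9798
  sulphur-dioxide contribution → 0.1879 μm/a
  chloride contribution → 7.314 μm/a
  total first-year rate 7.502 μm/a
  mass loss = 7.502 μm/a × 7.14 g/cm³ = 53.56 g·m⁻²·a⁻¹
copper: f(T) = -0.080·(T−10) [T>10 °C] = -1.1040
  sulphur-dioxide contribution → 0.09067 μm/a
  chloride contribution → 1.337 μm/a
  ⇒ r_corr(copper) = 1.427 μm/a
  mass loss = 1.427 μm/a × 8.96 g/cm³ = 12.79 g·m⁻²·a⁻¹
Ordering by g·m⁻²·a⁻¹: zinc (53.6) > copper (12.8)

copper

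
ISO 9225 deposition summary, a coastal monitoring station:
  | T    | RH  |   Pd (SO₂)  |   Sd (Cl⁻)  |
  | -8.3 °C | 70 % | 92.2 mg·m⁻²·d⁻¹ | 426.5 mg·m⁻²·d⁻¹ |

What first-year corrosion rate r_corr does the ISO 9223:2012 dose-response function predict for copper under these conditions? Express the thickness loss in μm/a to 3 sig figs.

r_corr = 0.542 μm/a

copper: T≤10 °C ⇒ hinge +0.126·(-8.3−10) = -2.3058
  sulphur-dioxide contribution → 0.1065 μm/a
  chloride contribution → 0.4351 μm/a
  ⇒ r_corr(copper) = 0.5416 μm/a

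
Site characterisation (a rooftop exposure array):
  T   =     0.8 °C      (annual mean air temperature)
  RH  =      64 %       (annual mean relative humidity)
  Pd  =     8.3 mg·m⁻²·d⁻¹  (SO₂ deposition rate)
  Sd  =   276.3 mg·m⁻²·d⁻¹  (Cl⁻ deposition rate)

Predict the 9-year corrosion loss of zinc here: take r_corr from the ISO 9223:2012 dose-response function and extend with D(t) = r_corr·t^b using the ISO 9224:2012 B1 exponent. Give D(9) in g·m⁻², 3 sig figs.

D(9) = 51.5 g·m⁻²

zinc: temperature factor f = +0.038·(-9.2) = -0.3496
  SO₂ term: 0.0129·8.3^0.44·exp(0.046·64-0.3496) = 0.4382
  Cl⁻ term: 0.0175·276.3^0.57·exp(0.008·64+0.085·0.8) = 0.77
  sum: 0.4382 + 0.77 → r_corr = 1.208 μm/a
Long-term exponent b (ISO 9224 Table 2, B1) = 0.813
  D(9) = 1.208 × 9^0.813 = 1.208 × 5.968 = 7.211 μm
  Mass loss = 7.211 μm × 7.14 g/cm³ = 51.48 g·m⁻²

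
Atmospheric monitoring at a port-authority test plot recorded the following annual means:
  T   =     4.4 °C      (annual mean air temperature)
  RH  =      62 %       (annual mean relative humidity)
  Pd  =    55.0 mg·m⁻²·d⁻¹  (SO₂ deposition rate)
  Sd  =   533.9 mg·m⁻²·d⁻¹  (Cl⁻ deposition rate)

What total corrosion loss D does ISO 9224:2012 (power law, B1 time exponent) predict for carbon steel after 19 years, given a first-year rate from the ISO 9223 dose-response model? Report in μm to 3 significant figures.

carbon steel: f(T) = +0.150·(T−10) [T≤10 °C] = -0.8400
  SO₂ term: 1.77·55.0^0.52·exp(0.02·62-0.8400) = 21.22
  Sd branch = 0.102·Sd^0.62·e^(0.033·RH+0.04·T) = 46.2 μm/a
  r_corr = 21.22 + 46.2 = 67.42 μm/a
ISO 9224: D(t) = r_corr · t^b with b = 0.523 (carbon steel, B1)
  D(19) = 67.42 × 19^0.523 = 67.42 × 4.664 = 314.4 μm

D(19) = 314 μm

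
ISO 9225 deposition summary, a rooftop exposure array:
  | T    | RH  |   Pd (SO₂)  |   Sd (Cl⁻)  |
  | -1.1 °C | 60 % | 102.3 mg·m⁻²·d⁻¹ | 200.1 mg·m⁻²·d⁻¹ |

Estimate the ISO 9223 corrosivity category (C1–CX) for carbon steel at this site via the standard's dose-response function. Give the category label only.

carbon steel: temperature factor f = +0.150·(-11.1) = -1.6650
  SO₂ term: 1.77·102.3^0.52·exp(0.02·60-1.6650) = 12.34
  Sd branch = 0.102·Sd^0.62·e^(0.033·RH+0.04·T) = 18.89 μm/a
  sum: 12.34 + 18.89 → r_corr = 31.22 μm/a
ISO 9223 Table 2 (carbon steel): 25 < 31.2 ≤ 50 μm/a ⇒ C3

C3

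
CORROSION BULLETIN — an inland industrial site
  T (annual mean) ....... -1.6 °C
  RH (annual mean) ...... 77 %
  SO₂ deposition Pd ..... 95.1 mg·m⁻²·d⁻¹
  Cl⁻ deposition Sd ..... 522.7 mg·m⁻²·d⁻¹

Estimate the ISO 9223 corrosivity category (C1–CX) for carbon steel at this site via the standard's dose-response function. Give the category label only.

C4

carbon steel: f(T) = +0.150·(T−10) [T≤10 °C] = -1.7400
  sulphur-dioxide contribution → 15.48 μm/a
  chloride contribution → 58.84 μm/a
  total first-year rate 74.32 μm/a
ISO 9223 Table 2 (carbon steel): 50 < 74.3 ≤ 80 μm/a ⇒ C4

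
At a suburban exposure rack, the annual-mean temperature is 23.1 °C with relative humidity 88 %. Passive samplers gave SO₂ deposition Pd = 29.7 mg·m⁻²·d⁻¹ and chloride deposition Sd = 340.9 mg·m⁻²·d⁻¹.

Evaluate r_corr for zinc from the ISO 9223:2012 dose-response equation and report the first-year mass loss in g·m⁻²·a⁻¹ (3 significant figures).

zinc: f(T) = -0.071·(T−10) [T>10 °C] = -0.9301
  SO₂ term: 0.0129·29.7^0.44·exp(0.046·88-0.9301) = 1.296
  Sd branch = 0.0175·Sd^0.57·e^(0.008·RH+0.085·T) = 7 μm/a
  sum: 1.296 + 7 → r_corr = 8.297 μm/a
Convert to mass loss: 8.297 μm/a × 7.14 g/cm³ = 59.24 g·m⁻²·a⁻¹

r_corr = 59.2 g·m⁻²·a⁻¹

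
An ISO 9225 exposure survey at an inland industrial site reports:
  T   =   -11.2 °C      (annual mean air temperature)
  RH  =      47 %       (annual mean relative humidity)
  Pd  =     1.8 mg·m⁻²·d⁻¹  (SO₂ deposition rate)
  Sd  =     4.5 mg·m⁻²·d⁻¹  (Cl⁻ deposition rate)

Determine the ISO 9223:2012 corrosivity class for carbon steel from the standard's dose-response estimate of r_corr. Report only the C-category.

C1

carbon steel: T≤10 °C ⇒ hinge +0.150·(-11.2−10) = -3.1800
  sulphur-dioxide contribution → 0.2558 μm/a
  chloride contribution → 0.7809 μm/a
  ⇒ r_corr(carbon steel) = 1.037 μm/a
Category bounds: 0…1.3 μm/a bracket r_corr ⇒ C1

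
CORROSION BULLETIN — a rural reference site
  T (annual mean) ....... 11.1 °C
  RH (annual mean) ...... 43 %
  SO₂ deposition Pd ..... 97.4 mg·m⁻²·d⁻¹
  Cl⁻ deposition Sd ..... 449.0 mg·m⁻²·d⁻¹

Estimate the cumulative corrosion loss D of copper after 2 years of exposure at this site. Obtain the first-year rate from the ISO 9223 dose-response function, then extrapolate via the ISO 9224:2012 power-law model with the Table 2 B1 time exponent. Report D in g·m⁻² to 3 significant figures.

D(2) = 9.01 g·m⁻²

copper: T>10 °C ⇒ hinge -0.080·(11.1−10) = -0.0880
  sulphur-dioxide contribution → 0.2018 μm/a
  chloride contribution → 0.4318 μm/a
  total first-year rate 0.6336 μm/a
ISO 9224: D(t) = r_corr · t^b with b = 0.667 (copper, B1)
  D(2) = 0.6336 × 2^0.667 = 0.6336 × 1.588 = 1.006 μm
  Mass loss = 1.006 μm × 8.96 g/cm³ = 9.014 g·m⁻²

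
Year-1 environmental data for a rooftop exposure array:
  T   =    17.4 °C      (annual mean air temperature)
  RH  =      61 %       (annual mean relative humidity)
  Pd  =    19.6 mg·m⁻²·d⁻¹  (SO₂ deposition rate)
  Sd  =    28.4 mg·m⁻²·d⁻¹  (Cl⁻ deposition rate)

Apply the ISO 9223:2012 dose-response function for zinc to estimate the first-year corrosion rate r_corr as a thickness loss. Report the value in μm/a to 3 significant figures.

r_corr = 1.31 μm/a

zinc: f(T) = -0.071·(T−10) [T>10 °C] = -0.5254
  Pd branch = 0.0129·Pd^0.44·e^(0.046·RH+f) = 0.4673 μm/a
  Cl⁻ term: 0.0175·28.4^0.57·exp(0.008·61+0.085·17.4) = 0.8427
  r_corr = 0.4673 + 0.8427 = 1.31 μm/a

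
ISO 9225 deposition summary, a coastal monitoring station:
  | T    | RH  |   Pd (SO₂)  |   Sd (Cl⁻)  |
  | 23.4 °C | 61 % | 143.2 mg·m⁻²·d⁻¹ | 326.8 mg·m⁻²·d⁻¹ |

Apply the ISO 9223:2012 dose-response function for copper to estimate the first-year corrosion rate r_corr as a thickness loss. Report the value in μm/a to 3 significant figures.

copper: T>10 °C ⇒ hinge -0.080·(23.4−10) = -1.0720
  SO₂ term: 0.0053·143.2^0.26·exp(0.059·61-1.0720) = 0.2411
  Cl⁻ term: 0.01025·326.8^0.27·exp(0.036·61+0.049·23.4) = 1.384
  r_corr = 0.2411 + 1.384 = 1.626 μm/a

r_corr = 1.63 μm/a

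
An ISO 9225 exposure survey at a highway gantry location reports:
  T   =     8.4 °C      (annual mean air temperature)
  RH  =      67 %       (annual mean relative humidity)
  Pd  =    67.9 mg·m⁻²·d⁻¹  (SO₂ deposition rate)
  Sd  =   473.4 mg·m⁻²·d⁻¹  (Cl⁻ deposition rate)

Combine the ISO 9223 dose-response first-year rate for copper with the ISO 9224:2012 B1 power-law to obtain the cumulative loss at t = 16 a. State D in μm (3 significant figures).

copper: f(T) = +0.126·(T−10) [T≤10 °C] = -0.2016
  SO₂ term: 0.0053·67.9^0.26·exp(0.059·67-0.2016) = 0.6757
  Sd branch = 0.01025·Sd^0.27·e^(0.036·RH+0.049·T) = 0.9106 μm/a
  sum: 0.6757 + 0.9106 → r_corr = 1.586 μm/a
ISO 9224: D(t) = r_corr · t^b with b = 0.667 (copper, B1)
  D(16) = 1.586 × 16^0.667 = 1.586 × 6.355 = 10.08 μm

D(16) = 10.1 μm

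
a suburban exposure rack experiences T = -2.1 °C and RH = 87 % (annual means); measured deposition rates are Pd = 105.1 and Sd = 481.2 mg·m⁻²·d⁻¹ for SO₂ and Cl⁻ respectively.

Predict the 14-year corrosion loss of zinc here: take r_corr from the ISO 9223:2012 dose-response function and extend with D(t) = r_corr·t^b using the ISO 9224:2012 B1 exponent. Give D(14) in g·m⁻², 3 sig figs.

D(14) = 271 g·m⁻²

zinc: f(T) = +0.038·(T−10) [T≤10 °C] = -0.4598
  SO₂ term: 0.0129·105.1^0.44·exp(0.046·87-0.4598) = 3.455
  Sd branch = 0.0175·Sd^0.57·e^(0.008·RH+0.085·T) = 0.9925 μm/a
  sum: 3.455 + 0.9925 → r_corr = 4.447 μm/a
Long-term exponent b (ISO 9224 Table 2, B1) = 0.813
  D(14) = 4.447 × 14^0.813 = 4.447 × 8.547 = 38.01 μm
  Mass loss = 38.01 μm × 7.14 g/cm³ = 271.4 g·m⁻²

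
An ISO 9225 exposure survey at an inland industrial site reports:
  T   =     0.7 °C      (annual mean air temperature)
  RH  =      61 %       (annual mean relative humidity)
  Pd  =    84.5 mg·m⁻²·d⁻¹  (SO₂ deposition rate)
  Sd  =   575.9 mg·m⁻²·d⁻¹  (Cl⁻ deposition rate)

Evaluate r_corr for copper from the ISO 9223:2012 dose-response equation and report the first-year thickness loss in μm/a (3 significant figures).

r_corr = 0.721 μm/a

copper: T≤10 °C ⇒ hinge +0.126·(0.7−10) = -1.1718
  sulphur-dioxide contribution → 0.1903 μm/a
  chloride contribution → 0.5304 μm/a
  ⇒ r_corr(copper) = 0.7207 μm/a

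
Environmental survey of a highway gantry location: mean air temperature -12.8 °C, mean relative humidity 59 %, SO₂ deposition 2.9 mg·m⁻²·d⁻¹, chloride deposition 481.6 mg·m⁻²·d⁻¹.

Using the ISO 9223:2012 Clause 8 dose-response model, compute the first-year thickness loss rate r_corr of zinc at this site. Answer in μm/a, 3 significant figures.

zinc: f(T) = +0.038·(T−10) [T≤10 °C] = -0.8664
  Pd branch = 0.0129·Pd^0.44·e^(0.046·RH+f) = 0.1308 μm/a
  Sd branch = 0.0175·Sd^0.57·e^(0.008·RH+0.085·T) = 0.3196 μm/a
  sum: 0.1308 + 0.3196 → r_corr = 0.4504 μm/a

r_corr = 0.450 μm/a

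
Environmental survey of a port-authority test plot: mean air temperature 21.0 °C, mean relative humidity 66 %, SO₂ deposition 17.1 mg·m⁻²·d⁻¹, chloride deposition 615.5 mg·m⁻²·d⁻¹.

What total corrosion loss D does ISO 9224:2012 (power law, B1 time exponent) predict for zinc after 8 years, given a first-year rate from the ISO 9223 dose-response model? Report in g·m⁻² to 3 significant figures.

zinc: T>10 °C ⇒ hinge -0.071·(21.0−10) = -0.7810
  SO₂ term: 0.0129·17.1^0.44·exp(0.046·66-0.7810) = 0.429
  Sd branch = 0.0175·Sd^0.57·e^(0.008·RH+0.085·T) = 6.877 μm/a
  r_corr = 0.429 + 6.877 = 7.306 μm/a
Power-law: D(8) = r_corr · 8^0.813
  D(8) = 7.306 × 8^0.813 = 7.306 × 5.423 = 39.62 μm
  Mass loss = 39.62 μm × 7.14 g/cm³ = 282.9 g·m⁻²

D(8) = 283 g·m⁻²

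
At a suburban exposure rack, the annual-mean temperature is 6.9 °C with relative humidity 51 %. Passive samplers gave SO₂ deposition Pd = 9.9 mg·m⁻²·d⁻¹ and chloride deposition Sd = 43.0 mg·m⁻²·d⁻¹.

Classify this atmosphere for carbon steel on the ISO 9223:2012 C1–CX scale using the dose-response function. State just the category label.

carbon steel: temperature factor f = +0.150·(-3.1) = -0.4650
  sulphur-dioxide contribution → 10.16 μm/a
  chloride contribution → 7.45 μm/a
  total first-year rate 17.61 μm/a
ISO 9223 Table 2 (carbon steel): 1.3 < 17.6 ≤ 25 μm/a ⇒ C2

C2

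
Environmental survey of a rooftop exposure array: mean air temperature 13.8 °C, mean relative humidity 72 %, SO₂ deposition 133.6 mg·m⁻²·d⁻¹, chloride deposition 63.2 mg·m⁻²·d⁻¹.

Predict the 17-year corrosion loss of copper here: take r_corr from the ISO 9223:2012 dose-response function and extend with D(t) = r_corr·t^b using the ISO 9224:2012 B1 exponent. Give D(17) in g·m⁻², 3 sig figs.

copper: temperature factor f = -0.080·(3.8) = -0.3040
  SO₂ term: 0.0053·133.6^0.26·exp(0.059·72-0.3040) = 0.9769
  Cl⁻ term: 0.01025·63.2^0.27·exp(0.036·72+0.049·13.8) = 0.8247
  sum: 0.9769 + 0.8247 → r_corr = 1.802 μm/a
Long-term exponent b (ISO 9224 Table 2, B1) = 0.667
  D(17) = 1.802 × 17^0.667 = 1.802 × 6.618 = 11.92 μm
  Mass loss = 11.92 μm × 8.96 g/cm³ = 106.8 g·m⁻²

D(17) = 107 g·m⁻²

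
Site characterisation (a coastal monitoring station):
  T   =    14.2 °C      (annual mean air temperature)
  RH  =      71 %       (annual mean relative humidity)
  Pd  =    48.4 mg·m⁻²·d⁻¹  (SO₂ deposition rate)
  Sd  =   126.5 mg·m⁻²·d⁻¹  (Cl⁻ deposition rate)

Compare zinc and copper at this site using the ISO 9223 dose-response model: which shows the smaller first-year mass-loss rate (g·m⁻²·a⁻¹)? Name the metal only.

zinc: T>10 °C ⇒ hinge -0.071·(14.2−10) = -0.2982
  Pd branch = 0.0129·Pd^0.44·e^(0.046·RH+f) = 1.383 μm/a
  Sd branch = 0.0175·Sd^0.57·e^(0.008·RH+0.085·T) = 1.63 μm/a
  sum: 1.383 + 1.63 → r_corr = 3.013 μm/a
  mass loss = 3.013 μm/a × 7.14 g/cm³ = 21.51 g·m⁻²·a⁻¹
copper: temperature factor f = -0.080·(4.2) = -0.3360
  SO₂ term: 0.0053·48.4^0.26·exp(0.059·71-0.3360) = 0.685
  Cl⁻ term: 0.01025·126.5^0.27·exp(0.036·71+0.049·14.2) = 0.9784
  sum: 0.685 + 0.9784 → r_corr = 1.663 μm/a
  mass loss = 1.663 μm/a × 8.96 g/cm³ = 14.9 g·m⁻²·a⁻¹
Ordering by g·m⁻²·a⁻¹: zinc (21.5) > copper (14.9)

copper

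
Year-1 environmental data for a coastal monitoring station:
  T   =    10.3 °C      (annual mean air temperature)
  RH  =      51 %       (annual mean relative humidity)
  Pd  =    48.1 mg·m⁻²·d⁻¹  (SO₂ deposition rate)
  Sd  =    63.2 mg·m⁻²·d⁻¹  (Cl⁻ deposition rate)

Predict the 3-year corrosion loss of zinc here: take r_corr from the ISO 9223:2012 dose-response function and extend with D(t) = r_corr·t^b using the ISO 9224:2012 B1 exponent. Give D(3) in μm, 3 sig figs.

D(3) = 3.41 μm

zinc: T>10 °C ⇒ hinge -0.071·(10.3−10) = -0.0213
  sulphur-dioxide contribution → 0.725 μm/a
  chloride contribution → 0.6712 μm/a
  total first-year rate 1.396 μm/a
ISO 9224: D(t) = r_corr · t^b with b = 0.813 (zinc, B1)
  D(3) = 1.396 × 3^0.813 = 1.396 × 2.443 = 3.411 μm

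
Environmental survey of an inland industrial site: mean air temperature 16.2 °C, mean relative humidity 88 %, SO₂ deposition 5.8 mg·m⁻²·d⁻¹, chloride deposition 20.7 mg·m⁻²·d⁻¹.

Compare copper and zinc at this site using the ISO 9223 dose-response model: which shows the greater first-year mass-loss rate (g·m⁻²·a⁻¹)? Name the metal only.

copper: T>10 °C ⇒ hinge -0.080·(16.2−10) = -0.4960
  Pd branch = 0.0053·Pd^0.26·e^(0.059·RH+f) = 0.9167 μm/a
  Cl⁻ term: 0.01025·20.7^0.27·exp(0.036·88+0.049·16.2) = 1.221
  sum: 0.9167 + 1.221 → r_corr = 2.137 μm/a
  mass loss = 2.137 μm/a × 8.96 g/cm³ = 19.15 g·m⁻²·a⁻¹
zinc: T>10 °C ⇒ hinge -0.071·(16.2−10) = -0.4402
  Pd branch = 0.0129·Pd^0.44·e^(0.046·RH+f) = 1.031 μm/a
  Cl⁻ term: 0.0175·20.7^0.57·exp(0.008·88+0.085·16.2) = 0.7887
  sum: 1.031 + 0.7887 → r_corr = 1.82 μm/a
  mass loss = 1.82 μm/a × 7.14 g/cm³ = 12.99 g·m⁻²·a⁻¹
Ordering by g·m⁻²·a⁻¹: copper (19.2) > zinc (13)

copper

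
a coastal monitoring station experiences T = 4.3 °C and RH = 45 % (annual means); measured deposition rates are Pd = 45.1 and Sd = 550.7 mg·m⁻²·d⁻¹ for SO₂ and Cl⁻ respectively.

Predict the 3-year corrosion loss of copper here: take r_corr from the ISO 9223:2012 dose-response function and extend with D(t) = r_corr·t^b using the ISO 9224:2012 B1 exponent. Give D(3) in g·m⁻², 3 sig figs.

copper: temperature factor f = +0.126·(-5.7) = -0.7182
  SO₂ term: 0.0053·45.1^0.26·exp(0.059·45-0.7182) = 0.09897
  Cl⁻ term: 0.01025·550.7^0.27·exp(0.036·45+0.049·4.3) = 0.3514
  r_corr = 0.09897 + 0.3514 = 0.4504 μm/a
Power-law: D(3) = r_corr · 3^0.667
  D(3) = 0.4504 × 3^0.667 = 0.4504 × 2.081 = 0.9372 μm
  Mass loss = 0.9372 μm × 8.96 g/cm³ = 8.397 g·m⁻²

D(3) = 8.40 g·m⁻²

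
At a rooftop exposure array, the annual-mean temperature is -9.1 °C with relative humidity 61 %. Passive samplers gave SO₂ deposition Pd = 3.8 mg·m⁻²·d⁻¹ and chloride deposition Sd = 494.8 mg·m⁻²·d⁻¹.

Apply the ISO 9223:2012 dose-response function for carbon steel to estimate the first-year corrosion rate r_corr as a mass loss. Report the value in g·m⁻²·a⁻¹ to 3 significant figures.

r_corr = 200 g·m⁻²·a⁻¹

carbon steel: T≤10 °C ⇒ hinge +0.150·(-9.1−10) = -2.8650
  Pd branch = 1.77·Pd^0.52·e^(0.02·RH+f) = 0.684 μm/a
  Cl⁻ term: 0.102·494.8^0.62·exp(0.033·61+0.04·-9.1) = 24.85
  sum: 0.684 + 24.85 → r_corr = 25.53 μm/a
Convert to mass loss: 25.53 μm/a × 7.85 g/cm³ = 200.4 g·m⁻²·a⁻¹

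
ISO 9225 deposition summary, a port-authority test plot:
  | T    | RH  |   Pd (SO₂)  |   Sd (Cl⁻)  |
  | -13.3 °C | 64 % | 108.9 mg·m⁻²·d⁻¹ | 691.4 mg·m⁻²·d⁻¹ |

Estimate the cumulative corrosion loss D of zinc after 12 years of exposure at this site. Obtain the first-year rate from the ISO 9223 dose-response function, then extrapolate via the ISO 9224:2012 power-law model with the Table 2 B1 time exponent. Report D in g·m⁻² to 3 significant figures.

D(12) = 63.9 g·m⁻²

zinc: T≤10 °C ⇒ hinge +0.038·(-13.3−10) = -0.8854
  Pd branch = 0.0129·Pd^0.44·e^(0.046·RH+f) = 0.796 μm/a
  Sd branch = 0.0175·Sd^0.57·e^(0.008·RH+0.085·T) = 0.3918 μm/a
  r_corr = 0.796 + 0.3918 = 1.188 μm/a
ISO 9224: D(t) = r_corr · t^b with b = 0.813 (zinc, B1)
  D(12) = 1.188 × 12^0.813 = 1.188 × 7.54 = 8.956 μm
  Mass loss = 8.956 μm × 7.14 g/cm³ = 63.95 g·m⁻²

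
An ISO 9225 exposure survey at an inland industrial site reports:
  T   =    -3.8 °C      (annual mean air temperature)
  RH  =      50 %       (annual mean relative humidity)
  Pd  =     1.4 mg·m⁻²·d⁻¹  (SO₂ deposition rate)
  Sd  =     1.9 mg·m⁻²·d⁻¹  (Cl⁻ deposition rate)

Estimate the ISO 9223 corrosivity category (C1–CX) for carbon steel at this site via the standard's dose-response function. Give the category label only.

C2

carbon steel: temperature factor f = +0.150·(-13.8) = -2.0700
  SO₂ term: 1.77·1.4^0.52·exp(0.02·50-2.0700) = 0.7232
  Sd branch = 0.102·Sd^0.62·e^(0.033·RH+0.04·T) = 0.6792 μm/a
  r_corr = 0.7232 + 0.6792 = 1.402 μm/a
1.4 μm/a falls in (1.3, 25] for carbon steel → category C2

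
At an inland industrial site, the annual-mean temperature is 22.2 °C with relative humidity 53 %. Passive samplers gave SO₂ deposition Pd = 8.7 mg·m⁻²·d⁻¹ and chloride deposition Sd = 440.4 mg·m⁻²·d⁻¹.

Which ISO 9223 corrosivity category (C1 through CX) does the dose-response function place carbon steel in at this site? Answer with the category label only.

C4

carbon steel: f(T) = -0.054·(T−10) [T>10 °C] = -0.6588
  SO₂ term: 1.77·8.7^0.52·exp(0.02·53-0.6588) = 8.143
  Cl⁻ term: 0.102·440.4^0.62·exp(0.033·53+0.04·22.2) = 62.09
  r_corr = 8.143 + 62.09 = 70.23 μm/a
Category bounds: 50…80 μm/a bracket r_corr ⇒ C4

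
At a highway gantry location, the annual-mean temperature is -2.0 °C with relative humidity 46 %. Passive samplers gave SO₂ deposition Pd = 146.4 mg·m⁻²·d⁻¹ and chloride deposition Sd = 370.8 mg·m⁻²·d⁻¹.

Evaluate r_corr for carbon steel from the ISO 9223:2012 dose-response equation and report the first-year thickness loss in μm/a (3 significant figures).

carbon steel: temperature factor f = +0.150·(-12.0) = -1.8000
  sulphur-dioxide contribution → 9.815 μm/a
  chloride contribution → 16.83 μm/a
  ⇒ r_corr(carbon steel) = 26.64 μm/a

r_corr = 26.6 μm/a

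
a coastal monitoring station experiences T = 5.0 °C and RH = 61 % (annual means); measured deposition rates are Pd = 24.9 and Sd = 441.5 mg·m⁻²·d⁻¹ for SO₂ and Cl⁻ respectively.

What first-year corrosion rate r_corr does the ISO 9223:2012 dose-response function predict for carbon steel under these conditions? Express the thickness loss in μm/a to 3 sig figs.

carbon steel: T≤10 °C ⇒ hinge +0.150·(5.0−10) = -0.7500
  Pd branch = 1.77·Pd^0.52·e^(0.02·RH+f) = 15.07 μm/a
  Sd branch = 0.102·Sd^0.62·e^(0.033·RH+0.04·T) = 40.7 μm/a
  sum: 15.07 + 40.7 → r_corr = 55.77 μm/a

r_corr = 55.8 μm/a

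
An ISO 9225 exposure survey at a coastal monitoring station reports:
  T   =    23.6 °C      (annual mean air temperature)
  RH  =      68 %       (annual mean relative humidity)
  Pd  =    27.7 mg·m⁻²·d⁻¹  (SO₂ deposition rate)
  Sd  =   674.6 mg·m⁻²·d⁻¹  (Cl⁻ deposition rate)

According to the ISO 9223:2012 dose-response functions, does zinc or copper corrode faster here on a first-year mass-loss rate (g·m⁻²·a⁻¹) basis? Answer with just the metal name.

zinc: temperature factor f = -0.071·(13.6) = -0.9656
  SO₂ term: 0.0129·27.7^0.44·exp(0.046·68-0.9656) = 0.4835
  Sd branch = 0.0175·Sd^0.57·e^(0.008·RH+0.085·T) = 9.184 μm/a
  sum: 0.4835 + 9.184 → r_corr = 9.668 μm/a
  mass loss = 9.668 μm/a × 7.14 g/cm³ = 69.03 g·m⁻²·a⁻¹
copper: T>10 °C ⇒ hinge -0.080·(23.6−10) = -1.0880
  Pd branch = 0.0053·Pd^0.26·e^(0.059·RH+f) = 0.234 μm/a
  Cl⁻ term: 0.01025·674.6^0.27·exp(0.036·68+0.049·23.6) = 2.187
  r_corr = 0.234 + 2.187 = 2.421 μm/a
  mass loss = 2.421 μm/a × 8.96 g/cm³ = 21.7 g·m⁻²·a⁻¹
Ordering by g·m⁻²·a⁻¹: zinc (69) > copper (21.7)

zinc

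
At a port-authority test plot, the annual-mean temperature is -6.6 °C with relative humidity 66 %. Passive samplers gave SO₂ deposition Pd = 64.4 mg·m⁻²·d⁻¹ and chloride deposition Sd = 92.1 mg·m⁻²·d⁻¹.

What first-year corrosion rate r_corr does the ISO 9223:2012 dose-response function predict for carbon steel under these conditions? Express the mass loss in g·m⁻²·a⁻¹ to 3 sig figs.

carbon steel: T≤10 °C ⇒ hinge +0.150·(-6.6−10) = -2.4900
  SO₂ term: 1.77·64.4^0.52·exp(0.02·66-2.4900) = 4.791
  Cl⁻ term: 0.102·92.1^0.62·exp(0.033·66+0.04·-6.6) = 11.42
  sum: 4.791 + 11.42 → r_corr = 16.21 μm/a
Convert to mass loss: 16.21 μm/a × 7.85 g/cm³ = 127.3 g·m⁻²·a⁻¹

r_corr = 127 g·m⁻²·a⁻¹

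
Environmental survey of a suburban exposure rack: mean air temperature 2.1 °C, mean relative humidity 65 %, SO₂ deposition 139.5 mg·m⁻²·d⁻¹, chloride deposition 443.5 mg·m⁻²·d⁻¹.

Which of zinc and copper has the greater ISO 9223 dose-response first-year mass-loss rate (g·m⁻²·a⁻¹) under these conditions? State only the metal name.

zinc

zinc: T≤10 °C ⇒ hinge +0.038·(2.1−10) = -0.3002
  Pd branch = 0.0129·Pd^0.44·e^(0.046·RH+f) = 1.669 μm/a
  Cl⁻ term: 0.0175·443.5^0.57·exp(0.008·65+0.085·2.1) = 1.135
  r_corr = 1.669 + 1.135 = 2.804 μm/a
  mass loss = 2.804 μm/a × 7.14 g/cm³ = 20.02 g·m⁻²·a⁻¹
copper: T≤10 °C ⇒ hinge +0.126·(2.1−10) = -0.9954
  SO₂ term: 0.0053·139.5^0.26·exp(0.059·65-0.9954) = 0.3274
  Cl⁻ term: 0.01025·443.5^0.27·exp(0.036·65+0.049·2.1) = 0.6114
  r_corr = 0.3274 + 0.6114 = 0.9388 μm/a
  mass loss = 0.9388 μm/a × 8.96 g/cm³ = 8.412 g·m⁻²·a⁻¹
Ordering by g·m⁻²·a⁻¹: zinc (20) > copper (8.41)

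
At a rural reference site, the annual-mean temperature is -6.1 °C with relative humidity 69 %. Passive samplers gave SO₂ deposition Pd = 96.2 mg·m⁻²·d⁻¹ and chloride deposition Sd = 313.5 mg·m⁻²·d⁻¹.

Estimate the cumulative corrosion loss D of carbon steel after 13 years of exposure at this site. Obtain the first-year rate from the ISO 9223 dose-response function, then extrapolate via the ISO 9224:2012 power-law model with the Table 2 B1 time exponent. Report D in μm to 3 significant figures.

carbon steel: f(T) = +0.150·(T−10) [T≤10 °C] = -2.4150
  Pd branch = 1.77·Pd^0.52·e^(0.02·RH+f) = 6.757 μm/a
  Cl⁻ term: 0.102·313.5^0.62·exp(0.033·69+0.04·-6.1) = 27.49
  sum: 6.757 + 27.49 → r_corr = 34.25 μm/a
Power-law: D(13) = r_corr · 13^0.523
  D(13) = 34.25 × 13^0.523 = 34.25 × 3.825 = 131 μm

D(13) = 131 μm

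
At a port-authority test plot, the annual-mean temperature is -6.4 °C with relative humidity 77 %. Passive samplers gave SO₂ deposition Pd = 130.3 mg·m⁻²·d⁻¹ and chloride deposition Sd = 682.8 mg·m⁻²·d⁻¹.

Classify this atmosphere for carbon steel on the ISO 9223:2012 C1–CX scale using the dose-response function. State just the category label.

C4

carbon steel: temperature factor f = +0.150·(-16.4) = -2.4600
  SO₂ term: 1.77·130.3^0.52·exp(0.02·77-2.4600) = 8.876
  Cl⁻ term: 0.102·682.8^0.62·exp(0.033·77+0.04·-6.4) = 57.31
  r_corr = 8.876 + 57.31 = 66.18 μm/a
ISO 9223 Table 2 (carbon steel): 50 < 66.2 ≤ 80 μm/a ⇒ C4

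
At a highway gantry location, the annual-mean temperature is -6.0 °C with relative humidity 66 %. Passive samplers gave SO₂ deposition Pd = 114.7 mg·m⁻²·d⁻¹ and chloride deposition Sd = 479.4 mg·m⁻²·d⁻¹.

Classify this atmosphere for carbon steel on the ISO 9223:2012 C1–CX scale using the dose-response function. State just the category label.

carbon steel: f(T) = +0.150·(T−10) [T≤10 °C] = -2.4000
  SO₂ term: 1.77·114.7^0.52·exp(0.02·66-2.4000) = 7.078
  Sd branch = 0.102·Sd^0.62·e^(0.033·RH+0.04·T) = 32.53 μm/a
  r_corr = 7.078 + 32.53 = 39.61 μm/a
Category bounds: 25…50 μm/a bracket r_corr ⇒ C3

C3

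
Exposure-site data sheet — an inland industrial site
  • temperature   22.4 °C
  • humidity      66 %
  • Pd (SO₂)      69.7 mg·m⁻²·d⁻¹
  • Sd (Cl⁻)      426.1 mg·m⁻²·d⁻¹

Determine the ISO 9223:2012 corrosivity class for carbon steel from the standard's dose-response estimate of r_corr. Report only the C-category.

carbon steel: f(T) = -0.054·(T−10) [T>10 °C] = -0.6696
  SO₂ term: 1.77·69.7^0.52·exp(0.02·66-0.6696) = 30.83
  Sd branch = 0.102·Sd^0.62·e^(0.033·RH+0.04·T) = 94.17 μm/a
  r_corr = 30.83 + 94.17 = 125 μm/a
Category bounds: 80…200 μm/a bracket r_corr ⇒ C5

C5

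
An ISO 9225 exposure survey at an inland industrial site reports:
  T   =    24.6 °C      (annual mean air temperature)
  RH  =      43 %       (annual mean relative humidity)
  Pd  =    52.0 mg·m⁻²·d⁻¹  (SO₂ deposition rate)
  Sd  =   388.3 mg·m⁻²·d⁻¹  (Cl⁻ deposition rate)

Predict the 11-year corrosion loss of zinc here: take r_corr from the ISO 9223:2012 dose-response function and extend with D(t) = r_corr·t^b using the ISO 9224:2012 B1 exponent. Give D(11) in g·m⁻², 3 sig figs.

D(11) = 309 g·m⁻²

zinc: temperature factor f = -0.071·(14.6) = -1.0366
  sulphur-dioxide contribution → 0.1881 μm/a
  chloride contribution → 5.975 μm/a
  ⇒ r_corr(zinc) = 6.164 μm/a
Power-law: D(11) = r_corr · 11^0.813
  D(11) = 6.164 × 11^0.813 = 6.164 × 7.025 = 43.3 μm
  Mass loss = 43.3 μm × 7.14 g/cm³ = 309.2 g·m⁻²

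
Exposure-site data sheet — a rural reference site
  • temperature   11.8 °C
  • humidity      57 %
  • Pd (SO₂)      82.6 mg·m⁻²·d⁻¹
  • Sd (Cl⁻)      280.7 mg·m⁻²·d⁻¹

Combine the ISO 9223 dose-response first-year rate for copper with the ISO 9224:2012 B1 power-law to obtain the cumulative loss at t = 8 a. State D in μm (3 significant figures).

copper: f(T) = -0.080·(T−10) [T>10 °C] = -0.1440
  sulphur-dioxide contribution → 0.4175 μm/a
  chloride contribution → 0.6517 μm/a
  ⇒ r_corr(copper) = 1.069 μm/a
Power-law: D(8) = r_corr · 8^0.667
  D(8) = 1.069 × 8^0.667 = 1.069 × 4.003 = 4.28 μm

D(8) = 4.28 μm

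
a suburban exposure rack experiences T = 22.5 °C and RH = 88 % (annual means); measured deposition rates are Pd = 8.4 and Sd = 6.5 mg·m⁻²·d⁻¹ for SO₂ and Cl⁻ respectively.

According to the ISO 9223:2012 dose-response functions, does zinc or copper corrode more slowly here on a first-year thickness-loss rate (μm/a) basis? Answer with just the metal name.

zinc

zinc: temperature factor f = -0.071·(12.5) = -0.8875
  sulphur-dioxide contribution → 0.776 μm/a
  chloride contribution → 0.6962 μm/a
  total first-year rate 1.472 μm/a
copper: f(T) = -0.080·(T−10) [T>10 °C] = -1.0000
  sulphur-dioxide contribution → 0.6097 μm/a
  chloride contribution → 1.216 μm/a
  ⇒ r_corr(copper) = 1.826 μm/a
Ordering by μm/a: copper (1.83) > zinc (1.47)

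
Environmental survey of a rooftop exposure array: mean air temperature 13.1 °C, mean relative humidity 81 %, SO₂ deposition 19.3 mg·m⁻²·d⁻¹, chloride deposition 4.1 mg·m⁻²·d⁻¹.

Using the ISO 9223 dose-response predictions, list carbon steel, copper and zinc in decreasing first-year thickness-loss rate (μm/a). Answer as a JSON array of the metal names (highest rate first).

carbon steel: temperature factor f = -0.054·(3.1) = -0.1674
  sulphur-dioxide contribution → 35.26 μm/a
  chloride contribution → 5.984 μm/a
  ⇒ r_corr(carbon steel) = 41.25 μm/a
copper: temperature factor f = -0.080·(3.1) = -0.2480
  sulphur-dioxide contribution → 1.062 μm/a
  chloride contribution → 0.5264 μm/a
  ⇒ r_corr(copper) = 1.589 μm/a
zinc: temperature factor f = -0.071·(3.1) = -0.2201
  sulphur-dioxide contribution → 1.581 μm/a
  chloride contribution → 0.2277 μm/a
  total first-year rate 1.808 μm/a
Ordering by μm/a: carbon steel (41.2) > zinc (1.81) > copper (1.59)

["carbon steel", "zinc", "copper"]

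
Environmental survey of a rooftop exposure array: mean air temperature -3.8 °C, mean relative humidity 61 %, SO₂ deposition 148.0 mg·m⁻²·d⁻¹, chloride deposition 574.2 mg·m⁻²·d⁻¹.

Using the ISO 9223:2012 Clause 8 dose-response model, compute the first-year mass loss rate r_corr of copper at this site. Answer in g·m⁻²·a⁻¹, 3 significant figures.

r_corr = 4.93 g·m⁻²·a⁻¹

copper: T≤10 °C ⇒ hinge +0.126·(-3.8−10) = -1.7388
  sulphur-dioxide contribution → 0.1249 μm/a
  chloride contribution → 0.4251 μm/a
  ⇒ r_corr(copper) = 0.55 μm/a
Convert to mass loss: 0.55 μm/a × 8.96 g/cm³ = 4.928 g·m⁻²·a⁻¹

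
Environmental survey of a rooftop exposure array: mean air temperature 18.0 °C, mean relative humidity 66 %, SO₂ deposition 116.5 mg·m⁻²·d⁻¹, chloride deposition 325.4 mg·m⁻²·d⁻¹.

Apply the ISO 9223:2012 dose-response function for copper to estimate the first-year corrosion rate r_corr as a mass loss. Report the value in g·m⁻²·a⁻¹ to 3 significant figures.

copper: f(T) = -0.080·(T−10) [T>10 °C] = -0.6400
  SO₂ term: 0.0053·116.5^0.26·exp(0.059·66-0.6400) = 0.4728
  Sd branch = 0.01025·Sd^0.27·e^(0.036·RH+0.049·T) = 1.271 μm/a
  r_corr = 0.4728 + 1.271 = 1.743 μm/a
Convert to mass loss: 1.743 μm/a × 8.96 g/cm³ = 15.62 g·m⁻²·a⁻¹

r_corr = 15.6 g·m⁻²·a⁻¹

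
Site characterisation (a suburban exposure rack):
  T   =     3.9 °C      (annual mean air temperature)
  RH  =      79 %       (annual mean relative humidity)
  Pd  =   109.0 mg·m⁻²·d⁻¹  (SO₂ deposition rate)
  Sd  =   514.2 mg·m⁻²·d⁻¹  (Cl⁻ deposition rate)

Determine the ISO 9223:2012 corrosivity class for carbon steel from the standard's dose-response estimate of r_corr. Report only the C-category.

carbon steel: T≤10 °C ⇒ hinge +0.150·(3.9−10) = -0.9150
  Pd branch = 1.77·Pd^0.52·e^(0.02·RH+f) = 39.47 μm/a
  Sd branch = 0.102·Sd^0.62·e^(0.033·RH+0.04·T) = 77.53 μm/a
  sum: 39.47 + 77.53 → r_corr = 117 μm/a
Category bounds: 80…200 μm/a bracket r_corr ⇒ C5

C5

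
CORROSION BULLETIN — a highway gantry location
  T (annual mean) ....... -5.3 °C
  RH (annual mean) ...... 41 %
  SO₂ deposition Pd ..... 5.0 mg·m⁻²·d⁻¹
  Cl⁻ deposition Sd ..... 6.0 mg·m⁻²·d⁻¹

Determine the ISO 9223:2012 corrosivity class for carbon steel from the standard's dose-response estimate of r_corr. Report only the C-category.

C2

carbon steel: T≤10 °C ⇒ hinge +0.150·(-5.3−10) = -2.2950
  Pd branch = 1.77·Pd^0.52·e^(0.02·RH+f) = 0.9351 μm/a
  Sd branch = 0.102·Sd^0.62·e^(0.033·RH+0.04·T) = 0.9696 μm/a
  sum: 0.9351 + 0.9696 → r_corr = 1.905 μm/a
1.9 μm/a falls in (1.3, 25] for carbon steel → category C2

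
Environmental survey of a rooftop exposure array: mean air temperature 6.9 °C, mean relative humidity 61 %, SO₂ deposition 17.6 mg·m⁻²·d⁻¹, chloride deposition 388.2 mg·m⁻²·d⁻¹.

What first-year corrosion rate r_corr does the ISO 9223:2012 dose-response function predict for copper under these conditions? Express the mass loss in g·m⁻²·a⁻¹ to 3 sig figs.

r_corr = 8.27 g·m⁻²·a⁻¹

copper: T≤10 °C ⇒ hinge +0.126·(6.9−10) = -0.3906
  sulphur-dioxide contribution → 0.2764 μm/a
  chloride contribution → 0.6461 μm/a
  ⇒ r_corr(copper) = 0.9225 μm/a
Convert to mass loss: 0.9225 μm/a × 8.96 g/cm³ = 8.266 g·m⁻²·a⁻¹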